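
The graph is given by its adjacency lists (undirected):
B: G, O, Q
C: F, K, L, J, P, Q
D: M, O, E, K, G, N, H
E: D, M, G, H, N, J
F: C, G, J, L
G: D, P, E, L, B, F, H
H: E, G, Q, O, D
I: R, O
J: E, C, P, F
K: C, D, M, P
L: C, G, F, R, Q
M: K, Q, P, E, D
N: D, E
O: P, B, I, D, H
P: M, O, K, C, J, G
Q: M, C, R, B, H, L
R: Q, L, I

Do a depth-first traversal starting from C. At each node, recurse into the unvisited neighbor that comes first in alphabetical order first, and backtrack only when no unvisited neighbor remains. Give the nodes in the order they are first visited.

C, F, G, B, O, D, E, H, Q, L, R, I, M, K, P, J, N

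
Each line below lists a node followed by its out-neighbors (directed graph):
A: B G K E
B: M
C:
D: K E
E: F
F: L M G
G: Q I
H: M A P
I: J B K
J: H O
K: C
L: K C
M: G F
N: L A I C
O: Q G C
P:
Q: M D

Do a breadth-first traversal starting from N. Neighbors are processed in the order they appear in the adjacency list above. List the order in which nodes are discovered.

N, L, A, I, C, K, B, G, E, J, M, Q, F, H, O, D, P

Visit N; enqueue L, A, I, C → queue [L, A, I, C]
Visit L; enqueue K → queue [A, I, C, K]
Visit A; enqueue B, G, E → queue [I, C, K, B, G, E]
Visit I; enqueue J → queue [C, K, B, G, E, J]
Visit C → queue [K, B, G, E, J]
Visit K → queue [B, G, E, J]
Visit B; enqueue M → queue [G, E, J, M]
Visit G; enqueue Q → queue [E, J, M, Q]
Visit E; enqueue F → queue [J, M, Q, F]
Visit J; enqueue H, O → queue [M, Q, F, H, O]
Visit M → queue [Q, F, H, O]
Visit Q; enqueue D → queue [F, H, O, D]
Visit F → queue [H, O, D]
Visit H; enqueue P → queue [O, D, P]
Visit O → queue [D, P]
Visit D → queue [P]
Visit P → queue []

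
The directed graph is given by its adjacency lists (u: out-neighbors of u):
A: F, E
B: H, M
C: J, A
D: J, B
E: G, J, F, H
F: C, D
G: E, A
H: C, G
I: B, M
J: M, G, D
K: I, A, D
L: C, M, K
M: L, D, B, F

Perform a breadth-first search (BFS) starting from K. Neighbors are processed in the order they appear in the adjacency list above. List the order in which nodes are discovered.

Visit K; enqueue I, A, D → queue [I, A, D]
Visit I; enqueue B, M → queue [A, D, B, M]
Visit A; enqueue F, E → queue [D, B, M, F, E]
Visit D; enqueue J → queue [B, M, F, E, J]
Visit B; enqueue H → queue [M, F, E, J, H]
Visit M; enqueue L → queue [F, E, J, H, L]
Visit F; enqueue C → queue [E, J, H, L, C]
Visit E; enqueue G → queue [J, H, L, C, G]
Visit J → queue [H, L, C, G]
Visit H → queue [L, C, G]
Visit L → queue [C, G]
Visit C → queue [G]
Visit G → queue []

K → I → A → D → B → M → F → E → J → H → L → C → G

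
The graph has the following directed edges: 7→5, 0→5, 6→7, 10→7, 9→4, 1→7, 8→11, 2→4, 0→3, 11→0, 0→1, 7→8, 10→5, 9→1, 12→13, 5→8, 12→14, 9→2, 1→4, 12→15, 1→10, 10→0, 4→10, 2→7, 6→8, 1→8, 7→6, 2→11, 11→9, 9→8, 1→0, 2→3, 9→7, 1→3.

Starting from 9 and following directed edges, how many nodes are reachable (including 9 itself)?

12

BFS from 9 visits: 9, 8, 7, 4, 2, 1, 11, 6, 5, 10, 3, 0
Reachable nodes: 12 of 16 total.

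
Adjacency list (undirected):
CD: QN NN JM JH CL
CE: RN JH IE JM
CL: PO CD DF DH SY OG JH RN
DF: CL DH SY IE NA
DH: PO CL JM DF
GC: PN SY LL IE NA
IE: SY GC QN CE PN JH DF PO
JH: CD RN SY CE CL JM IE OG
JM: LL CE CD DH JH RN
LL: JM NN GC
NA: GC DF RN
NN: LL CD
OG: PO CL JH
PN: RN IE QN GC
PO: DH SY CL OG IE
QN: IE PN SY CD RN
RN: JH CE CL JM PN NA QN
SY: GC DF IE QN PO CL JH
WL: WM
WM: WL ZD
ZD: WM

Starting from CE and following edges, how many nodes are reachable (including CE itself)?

18

BFS from CE visits: CE, IE, JH, JM, RN, DF, GC, PN, PO, QN, SY, CD, CL, OG, DH, LL, NA, NN
Reachable nodes: 18 of 21 total.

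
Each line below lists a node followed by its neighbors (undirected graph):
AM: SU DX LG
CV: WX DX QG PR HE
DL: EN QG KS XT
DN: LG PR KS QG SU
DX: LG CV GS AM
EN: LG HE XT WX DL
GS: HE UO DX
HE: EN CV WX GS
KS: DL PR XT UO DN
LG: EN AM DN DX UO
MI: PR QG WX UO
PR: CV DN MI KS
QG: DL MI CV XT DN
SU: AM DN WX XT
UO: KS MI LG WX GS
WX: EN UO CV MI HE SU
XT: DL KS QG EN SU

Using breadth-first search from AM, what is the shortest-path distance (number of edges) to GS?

2

Level 0: AM
Level 1: DX, LG, SU
Level 2: CV, DN, EN, GS, UO, WX, XT
Level 3: DL, HE, KS, MI, PR, QG
GS first appears at level 2.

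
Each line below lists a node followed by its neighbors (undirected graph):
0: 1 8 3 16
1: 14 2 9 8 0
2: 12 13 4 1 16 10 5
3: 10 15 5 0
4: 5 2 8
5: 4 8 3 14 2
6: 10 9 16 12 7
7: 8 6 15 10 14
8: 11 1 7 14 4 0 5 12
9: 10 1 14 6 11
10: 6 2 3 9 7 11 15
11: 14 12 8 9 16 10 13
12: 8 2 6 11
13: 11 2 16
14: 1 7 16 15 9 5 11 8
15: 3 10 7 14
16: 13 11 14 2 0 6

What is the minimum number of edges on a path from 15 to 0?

Level 0: 15
Level 1: 3, 7, 10, 14
Level 2: 0, 1, 2, 5, 6, 8, 9, 11, 16
Level 3: 4, 12, 13
0 first appears at level 2.

2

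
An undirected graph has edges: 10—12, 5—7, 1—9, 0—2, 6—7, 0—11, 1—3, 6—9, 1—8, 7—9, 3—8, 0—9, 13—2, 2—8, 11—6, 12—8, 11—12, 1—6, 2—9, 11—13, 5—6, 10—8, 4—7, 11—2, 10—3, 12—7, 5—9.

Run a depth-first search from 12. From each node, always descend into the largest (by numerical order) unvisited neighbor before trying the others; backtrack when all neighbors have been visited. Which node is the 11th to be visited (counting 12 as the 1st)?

10

Visit 12
12 → 11
11 → 13
13 → 2
2 → 9
9 → 7
7 → 6
6 → 5
6 → 1
1 → 8
8 → 10
10 → 3
7 → 4
9 → 0

Visit order: 12, 11, 13, 2, 9, 7, 6, 5, 1, 8, 10, 3, 4, 0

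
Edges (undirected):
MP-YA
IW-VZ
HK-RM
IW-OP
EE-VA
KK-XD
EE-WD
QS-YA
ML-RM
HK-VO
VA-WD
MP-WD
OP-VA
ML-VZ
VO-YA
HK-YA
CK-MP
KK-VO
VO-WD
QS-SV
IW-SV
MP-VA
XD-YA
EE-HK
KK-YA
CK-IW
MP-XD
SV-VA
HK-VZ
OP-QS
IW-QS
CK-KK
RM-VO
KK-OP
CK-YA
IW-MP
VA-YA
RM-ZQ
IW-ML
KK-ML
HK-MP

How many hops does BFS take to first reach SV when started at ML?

Level 0: ML
Level 1: IW, KK, RM, VZ
Level 2: CK, HK, MP, OP, QS, SV, VO, XD, YA, ZQ
Level 3: EE, VA, WD
SV first appears at level 2.

2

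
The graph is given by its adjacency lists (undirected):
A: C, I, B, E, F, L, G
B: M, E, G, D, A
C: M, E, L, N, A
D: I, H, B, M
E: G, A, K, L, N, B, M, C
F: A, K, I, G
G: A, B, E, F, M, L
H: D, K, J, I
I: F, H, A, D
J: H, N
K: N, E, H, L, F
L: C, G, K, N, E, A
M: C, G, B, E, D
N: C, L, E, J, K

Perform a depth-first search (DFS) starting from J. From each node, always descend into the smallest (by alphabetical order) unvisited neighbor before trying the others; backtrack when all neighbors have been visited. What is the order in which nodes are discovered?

J → H → D → B → A → C → E → G → F → I → K → L → N → M

Visit J
J → H
H → D
D → B
B → A
A → C
C → E
E → G
G → F
F → I
F → K
K → L
L → N
G → M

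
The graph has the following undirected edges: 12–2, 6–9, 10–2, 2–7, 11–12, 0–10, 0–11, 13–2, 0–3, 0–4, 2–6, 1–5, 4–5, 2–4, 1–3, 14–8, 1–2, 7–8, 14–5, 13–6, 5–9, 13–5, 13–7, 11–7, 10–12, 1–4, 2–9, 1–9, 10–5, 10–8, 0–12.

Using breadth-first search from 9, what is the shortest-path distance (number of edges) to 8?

3

Level 0: 9
Level 1: 1, 2, 5, 6
Level 2: 3, 4, 7, 10, 12, 13, 14
Level 3: 0, 8, 11
8 first appears at level 3.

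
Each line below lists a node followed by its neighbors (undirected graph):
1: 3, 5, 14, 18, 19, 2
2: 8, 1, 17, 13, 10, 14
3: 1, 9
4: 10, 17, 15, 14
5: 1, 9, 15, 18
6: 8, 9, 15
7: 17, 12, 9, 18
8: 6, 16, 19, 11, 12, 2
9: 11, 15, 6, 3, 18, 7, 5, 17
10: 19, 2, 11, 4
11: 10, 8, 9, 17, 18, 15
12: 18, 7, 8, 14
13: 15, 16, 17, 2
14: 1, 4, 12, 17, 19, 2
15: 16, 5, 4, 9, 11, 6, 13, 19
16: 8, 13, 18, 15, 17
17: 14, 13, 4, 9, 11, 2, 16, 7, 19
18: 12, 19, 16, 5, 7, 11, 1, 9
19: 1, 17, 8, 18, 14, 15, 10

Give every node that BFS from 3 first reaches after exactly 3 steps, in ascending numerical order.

Level 0: 3
Level 1: 1, 9
Level 2: 2, 5, 6, 7, 11, 14, 15, 17, 18, 19
Level 3: 4, 8, 10, 12, 13, 16

4, 8, 10, 12, 13, 16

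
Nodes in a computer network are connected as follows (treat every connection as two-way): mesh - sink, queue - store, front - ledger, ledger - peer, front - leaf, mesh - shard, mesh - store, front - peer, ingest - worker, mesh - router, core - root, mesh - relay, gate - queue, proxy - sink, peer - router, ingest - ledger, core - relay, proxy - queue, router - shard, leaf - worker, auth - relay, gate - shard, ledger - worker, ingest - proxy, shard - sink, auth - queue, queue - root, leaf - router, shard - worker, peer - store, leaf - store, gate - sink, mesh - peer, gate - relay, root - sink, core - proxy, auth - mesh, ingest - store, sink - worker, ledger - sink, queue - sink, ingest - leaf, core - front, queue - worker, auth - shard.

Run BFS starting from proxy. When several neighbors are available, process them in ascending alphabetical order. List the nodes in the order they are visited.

proxy -> core -> ingest -> queue -> sink -> front -> relay -> root -> leaf -> ledger -> store -> worker -> auth -> gate -> mesh -> shard -> peer -> router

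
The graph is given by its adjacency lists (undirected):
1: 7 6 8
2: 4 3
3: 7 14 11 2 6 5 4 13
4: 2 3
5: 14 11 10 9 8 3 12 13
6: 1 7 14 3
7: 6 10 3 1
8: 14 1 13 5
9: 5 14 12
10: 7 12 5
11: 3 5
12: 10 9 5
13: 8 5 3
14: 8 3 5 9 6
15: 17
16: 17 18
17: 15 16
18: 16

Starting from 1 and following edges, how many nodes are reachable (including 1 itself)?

14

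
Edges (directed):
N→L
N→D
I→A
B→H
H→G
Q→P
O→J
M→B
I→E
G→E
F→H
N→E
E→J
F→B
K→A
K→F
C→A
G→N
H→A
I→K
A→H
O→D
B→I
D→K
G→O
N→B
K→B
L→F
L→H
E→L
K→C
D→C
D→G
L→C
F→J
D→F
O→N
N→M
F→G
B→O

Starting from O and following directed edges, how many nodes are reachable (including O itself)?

BFS from O visits: O, N, J, D, M, L, E, B, K, G, F, C, H, I, A
Reachable nodes: 15 of 17 total.

15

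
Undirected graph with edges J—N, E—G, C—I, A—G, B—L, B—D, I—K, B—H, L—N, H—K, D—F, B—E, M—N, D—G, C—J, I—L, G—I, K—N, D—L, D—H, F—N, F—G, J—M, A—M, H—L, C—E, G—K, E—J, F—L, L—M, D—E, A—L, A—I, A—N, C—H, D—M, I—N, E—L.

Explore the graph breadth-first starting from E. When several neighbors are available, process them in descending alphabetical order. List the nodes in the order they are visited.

E, L, J, G, D, C, B, N, M, I, H, F, A, K

Visit E; enqueue L, J, G, D, C, B → queue [L, J, G, D, C, B]
Visit L; enqueue N, M, I, H, F, A → queue [J, G, D, C, B, N, M, I, H, F, A]
Visit J → queue [G, D, C, B, N, M, I, H, F, A]
Visit G; enqueue K → queue [D, C, B, N, M, I, H, F, A, K]
Visit D → queue [C, B, N, M, I, H, F, A, K]
Visit C → queue [B, N, M, I, H, F, A, K]
Visit B → queue [N, M, I, H, F, A, K]
Visit N → queue [M, I, H, F, A, K]
Visit M → queue [I, H, F, A, K]
Visit I → queue [H, F, A, K]
Visit H → queue [F, A, K]
Visit F → queue [A, K]
Visit A → queue [K]
Visit K → queue []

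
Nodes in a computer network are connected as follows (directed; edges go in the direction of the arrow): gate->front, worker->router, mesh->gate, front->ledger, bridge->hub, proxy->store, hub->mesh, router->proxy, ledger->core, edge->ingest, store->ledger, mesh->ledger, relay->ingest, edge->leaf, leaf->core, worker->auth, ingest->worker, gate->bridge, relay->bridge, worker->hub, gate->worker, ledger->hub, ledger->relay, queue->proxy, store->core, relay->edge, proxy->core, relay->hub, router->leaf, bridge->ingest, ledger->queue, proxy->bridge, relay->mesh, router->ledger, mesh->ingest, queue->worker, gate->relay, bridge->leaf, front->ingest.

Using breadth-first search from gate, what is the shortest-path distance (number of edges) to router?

Level 0: gate
Level 1: bridge, front, relay, worker
Level 2: auth, edge, hub, ingest, leaf, ledger, mesh, router
Level 3: core, proxy, queue
Level 4: store
router first appears at level 2.

2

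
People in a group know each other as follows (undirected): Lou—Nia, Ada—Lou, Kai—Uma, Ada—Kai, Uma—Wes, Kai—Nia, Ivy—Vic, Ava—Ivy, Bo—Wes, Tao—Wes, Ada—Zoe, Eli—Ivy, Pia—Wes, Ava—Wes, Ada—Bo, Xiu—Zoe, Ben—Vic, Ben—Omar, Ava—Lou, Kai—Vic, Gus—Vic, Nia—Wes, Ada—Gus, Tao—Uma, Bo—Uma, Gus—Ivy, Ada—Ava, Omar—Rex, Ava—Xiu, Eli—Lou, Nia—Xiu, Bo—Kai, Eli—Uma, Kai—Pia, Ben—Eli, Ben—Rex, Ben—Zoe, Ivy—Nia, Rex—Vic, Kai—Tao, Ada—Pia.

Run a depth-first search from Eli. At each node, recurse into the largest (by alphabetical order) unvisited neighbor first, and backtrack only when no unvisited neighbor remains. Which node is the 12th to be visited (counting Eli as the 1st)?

Visit Eli
Eli → Uma
Uma → Wes
Wes → Tao
Tao → Kai
Kai → Vic
Vic → Rex
Rex → Omar
Omar → Ben
Ben → Zoe
Zoe → Xiu
Xiu → Nia
Nia → Lou
Lou → Ava
Ava → Ivy
Ivy → Gus
Gus → Ada
Ada → Pia
Ada → Bo

Visit order: Eli, Uma, Wes, Tao, Kai, Vic, Rex, Omar, Ben, Zoe, Xiu, Nia, Lou, Ava, Ivy, Gus, Ada, Pia, Bo

Nia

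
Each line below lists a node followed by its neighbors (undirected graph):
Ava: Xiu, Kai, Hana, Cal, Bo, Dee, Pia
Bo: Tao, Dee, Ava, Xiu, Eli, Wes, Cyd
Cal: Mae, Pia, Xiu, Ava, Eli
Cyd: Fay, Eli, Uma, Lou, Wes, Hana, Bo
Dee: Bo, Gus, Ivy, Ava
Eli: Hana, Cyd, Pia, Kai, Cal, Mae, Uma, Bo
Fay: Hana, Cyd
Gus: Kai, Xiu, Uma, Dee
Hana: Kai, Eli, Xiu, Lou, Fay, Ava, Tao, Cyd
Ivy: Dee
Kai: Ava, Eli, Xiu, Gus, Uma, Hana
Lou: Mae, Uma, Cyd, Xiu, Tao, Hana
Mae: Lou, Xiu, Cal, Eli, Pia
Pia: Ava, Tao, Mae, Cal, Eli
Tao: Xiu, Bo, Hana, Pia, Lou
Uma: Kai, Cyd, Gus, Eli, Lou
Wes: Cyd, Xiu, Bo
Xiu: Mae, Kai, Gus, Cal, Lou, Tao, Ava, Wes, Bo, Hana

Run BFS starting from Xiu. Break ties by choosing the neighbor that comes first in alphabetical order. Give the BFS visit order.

Xiu -> Ava -> Bo -> Cal -> Gus -> Hana -> Kai -> Lou -> Mae -> Tao -> Wes -> Dee -> Pia -> Cyd -> Eli -> Uma -> Fay -> Ivy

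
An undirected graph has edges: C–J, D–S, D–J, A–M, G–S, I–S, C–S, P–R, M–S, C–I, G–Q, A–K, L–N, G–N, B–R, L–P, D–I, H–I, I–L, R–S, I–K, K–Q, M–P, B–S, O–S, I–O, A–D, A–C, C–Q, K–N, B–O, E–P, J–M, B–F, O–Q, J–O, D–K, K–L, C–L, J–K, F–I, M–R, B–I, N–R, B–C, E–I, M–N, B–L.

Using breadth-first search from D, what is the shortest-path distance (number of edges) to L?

2

Level 0: D
Level 1: A, I, J, K, S
Level 2: B, C, E, F, G, H, L, M, N, O, Q, R
Level 3: P
L first appears at level 2.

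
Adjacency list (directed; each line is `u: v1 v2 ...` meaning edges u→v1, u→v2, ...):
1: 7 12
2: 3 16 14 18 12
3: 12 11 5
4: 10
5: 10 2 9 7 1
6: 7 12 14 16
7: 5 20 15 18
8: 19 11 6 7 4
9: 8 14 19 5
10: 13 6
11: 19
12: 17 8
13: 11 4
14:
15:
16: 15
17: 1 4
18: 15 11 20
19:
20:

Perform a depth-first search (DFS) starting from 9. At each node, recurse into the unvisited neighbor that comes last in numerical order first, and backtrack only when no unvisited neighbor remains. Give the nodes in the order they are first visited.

Visit 9
9 → 19
9 → 14
9 → 8
8 → 11
8 → 7
7 → 20
7 → 18
18 → 15
7 → 5
5 → 10
10 → 13
13 → 4
10 → 6
6 → 16
6 → 12
12 → 17
17 → 1
5 → 2
2 → 3

9 19 14 8 11 7 20 18 15 5 10 13 4 6 16 12 17 1 2 3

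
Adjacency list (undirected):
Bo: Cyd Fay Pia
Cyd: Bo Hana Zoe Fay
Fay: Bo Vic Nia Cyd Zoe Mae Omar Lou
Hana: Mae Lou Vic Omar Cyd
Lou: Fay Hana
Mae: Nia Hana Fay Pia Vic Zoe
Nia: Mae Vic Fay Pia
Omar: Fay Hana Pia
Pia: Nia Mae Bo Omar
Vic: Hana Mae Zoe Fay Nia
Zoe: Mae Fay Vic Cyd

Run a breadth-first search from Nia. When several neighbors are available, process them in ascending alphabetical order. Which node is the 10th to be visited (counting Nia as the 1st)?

Zoe

Visit Nia; enqueue Fay, Mae, Pia, Vic → queue [Fay, Mae, Pia, Vic]
Visit Fay; enqueue Bo, Cyd, Lou, Omar, Zoe → queue [Mae, Pia, Vic, Bo, Cyd, Lou, Omar, Zoe]
Visit Mae; enqueue Hana → queue [Pia, Vic, Bo, Cyd, Lou, Omar, Zoe, Hana]
Visit Pia → queue [Vic, Bo, Cyd, Lou, Omar, Zoe, Hana]
Visit Vic → queue [Bo, Cyd, Lou, Omar, Zoe, Hana]
Visit Bo → queue [Cyd, Lou, Omar, Zoe, Hana]
Visit Cyd → queue [Lou, Omar, Zoe, Hana]
Visit Lou → queue [Omar, Zoe, Hana]
Visit Omar → queue [Zoe, Hana]
Visit Zoe → queue [Hana]
Visit Hana → queue []

Visit order: Nia, Fay, Mae, Pia, Vic, Bo, Cyd, Lou, Omar, Zoe, Hana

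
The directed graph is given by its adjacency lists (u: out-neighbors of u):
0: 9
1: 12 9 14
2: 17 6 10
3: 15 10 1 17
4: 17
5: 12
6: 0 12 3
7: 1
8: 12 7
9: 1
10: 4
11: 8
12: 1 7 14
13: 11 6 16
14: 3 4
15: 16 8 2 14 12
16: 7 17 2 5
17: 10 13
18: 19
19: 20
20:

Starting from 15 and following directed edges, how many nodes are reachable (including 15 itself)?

18

BFS from 15 visits: 15, 2, 8, 12, 14, 16, 6, 10, 17, 7, 1, 3, 4, 5, 0, 13, 9, 11
Reachable nodes: 18 of 21 total.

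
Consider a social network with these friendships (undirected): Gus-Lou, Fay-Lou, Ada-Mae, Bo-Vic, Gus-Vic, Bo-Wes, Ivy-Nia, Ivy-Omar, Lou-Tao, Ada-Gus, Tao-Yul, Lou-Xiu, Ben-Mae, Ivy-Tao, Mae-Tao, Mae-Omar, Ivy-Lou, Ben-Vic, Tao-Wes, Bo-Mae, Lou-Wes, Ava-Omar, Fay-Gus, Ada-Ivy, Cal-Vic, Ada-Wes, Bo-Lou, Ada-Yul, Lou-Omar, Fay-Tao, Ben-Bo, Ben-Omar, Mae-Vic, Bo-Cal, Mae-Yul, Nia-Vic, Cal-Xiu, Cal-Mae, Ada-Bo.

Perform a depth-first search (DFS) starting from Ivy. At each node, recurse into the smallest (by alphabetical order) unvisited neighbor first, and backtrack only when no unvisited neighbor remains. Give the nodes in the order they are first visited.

Ivy Ada Bo Ben Mae Cal Vic Gus Fay Lou Omar Ava Tao Wes Yul Xiu Nia

Visit Ivy
Ivy → Ada
Ada → Bo
Bo → Ben
Ben → Mae
Mae → Cal
Cal → Vic
Vic → Gus
Gus → Fay
Fay → Lou
Lou → Omar
Omar → Ava
Lou → Tao
Tao → Wes
Tao → Yul
Lou → Xiu
Vic → Nia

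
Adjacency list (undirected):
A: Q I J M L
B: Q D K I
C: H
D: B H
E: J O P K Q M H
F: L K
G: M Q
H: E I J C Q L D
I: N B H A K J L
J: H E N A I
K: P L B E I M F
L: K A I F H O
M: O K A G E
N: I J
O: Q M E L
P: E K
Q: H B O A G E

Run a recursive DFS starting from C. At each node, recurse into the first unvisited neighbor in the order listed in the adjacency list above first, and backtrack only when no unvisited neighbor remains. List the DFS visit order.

Visit C
C → H
H → E
E → J
J → N
N → I
I → B
B → Q
Q → O
O → M
M → K
K → P
K → L
L → A
L → F
M → G
B → D

C, H, E, J, N, I, B, Q, O, M, K, P, L, A, F, G, D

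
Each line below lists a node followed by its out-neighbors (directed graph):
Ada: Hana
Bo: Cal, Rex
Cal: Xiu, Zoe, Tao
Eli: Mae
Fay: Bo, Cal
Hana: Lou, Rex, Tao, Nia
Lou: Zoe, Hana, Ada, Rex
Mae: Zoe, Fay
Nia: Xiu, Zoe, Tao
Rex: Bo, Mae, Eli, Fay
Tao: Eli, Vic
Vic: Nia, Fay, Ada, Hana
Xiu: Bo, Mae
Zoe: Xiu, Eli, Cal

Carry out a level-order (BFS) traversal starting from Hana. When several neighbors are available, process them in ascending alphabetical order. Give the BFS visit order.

Hana → Lou → Nia → Rex → Tao → Ada → Zoe → Xiu → Bo → Eli → Fay → Mae → Vic → Cal

Visit Hana; enqueue Lou, Nia, Rex, Tao → queue [Lou, Nia, Rex, Tao]
Visit Lou; enqueue Ada, Zoe → queue [Nia, Rex, Tao, Ada, Zoe]
Visit Nia; enqueue Xiu → queue [Rex, Tao, Ada, Zoe, Xiu]
Visit Rex; enqueue Bo, Eli, Fay, Mae → queue [Tao, Ada, Zoe, Xiu, Bo, Eli, Fay, Mae]
Visit Tao; enqueue Vic → queue [Ada, Zoe, Xiu, Bo, Eli, Fay, Mae, Vic]
Visit Ada → queue [Zoe, Xiu, Bo, Eli, Fay, Mae, Vic]
Visit Zoe; enqueue Cal → queue [Xiu, Bo, Eli, Fay, Mae, Vic, Cal]
Visit Xiu → queue [Bo, Eli, Fay, Mae, Vic, Cal]
Visit Bo → queue [Eli, Fay, Mae, Vic, Cal]
Visit Eli → queue [Fay, Mae, Vic, Cal]
Visit Fay → queue [Mae, Vic, Cal]
Visit Mae → queue [Vic, Cal]
Visit Vic → queue [Cal]
Visit Cal → queue []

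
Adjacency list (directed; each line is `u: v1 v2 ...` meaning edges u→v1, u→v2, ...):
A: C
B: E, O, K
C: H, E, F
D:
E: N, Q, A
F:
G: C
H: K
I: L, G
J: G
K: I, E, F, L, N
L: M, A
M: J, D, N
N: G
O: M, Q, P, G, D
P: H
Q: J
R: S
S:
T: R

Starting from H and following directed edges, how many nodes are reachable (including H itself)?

BFS from H visits: H, K, I, E, F, L, N, G, Q, A, M, C, J, D
Reachable nodes: 14 of 20 total.

14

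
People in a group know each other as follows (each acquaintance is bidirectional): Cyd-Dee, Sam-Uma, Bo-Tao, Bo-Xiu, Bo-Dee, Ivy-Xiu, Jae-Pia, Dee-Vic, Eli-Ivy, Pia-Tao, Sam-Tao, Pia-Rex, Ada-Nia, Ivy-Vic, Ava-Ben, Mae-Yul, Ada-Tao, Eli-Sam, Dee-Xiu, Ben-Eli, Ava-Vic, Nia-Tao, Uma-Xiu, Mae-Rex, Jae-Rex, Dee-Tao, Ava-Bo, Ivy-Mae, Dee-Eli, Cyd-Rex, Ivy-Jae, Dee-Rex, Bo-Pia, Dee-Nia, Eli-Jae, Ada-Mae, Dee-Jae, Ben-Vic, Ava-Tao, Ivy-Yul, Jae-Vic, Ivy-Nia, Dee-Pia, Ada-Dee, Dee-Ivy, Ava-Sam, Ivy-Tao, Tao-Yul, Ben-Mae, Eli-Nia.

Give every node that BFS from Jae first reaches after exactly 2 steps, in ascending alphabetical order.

Ada, Ava, Ben, Bo, Cyd, Mae, Nia, Sam, Tao, Xiu, Yul

Level 0: Jae
Level 1: Dee, Eli, Ivy, Pia, Rex, Vic
Level 2: Ada, Ava, Ben, Bo, Cyd, Mae, Nia, Sam, Tao, Xiu, Yul
Level 3: Uma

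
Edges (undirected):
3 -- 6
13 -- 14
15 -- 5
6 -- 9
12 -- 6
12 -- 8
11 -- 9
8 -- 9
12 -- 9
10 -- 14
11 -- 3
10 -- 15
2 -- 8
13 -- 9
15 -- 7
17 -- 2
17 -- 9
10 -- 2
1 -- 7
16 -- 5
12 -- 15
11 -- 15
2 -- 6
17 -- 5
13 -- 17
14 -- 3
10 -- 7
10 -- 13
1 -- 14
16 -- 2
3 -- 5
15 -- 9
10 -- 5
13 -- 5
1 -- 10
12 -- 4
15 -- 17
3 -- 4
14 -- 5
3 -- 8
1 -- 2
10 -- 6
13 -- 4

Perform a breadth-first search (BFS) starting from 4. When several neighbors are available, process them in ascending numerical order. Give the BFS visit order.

Visit 4; enqueue 3, 12, 13 → queue [3, 12, 13]
Visit 3; enqueue 5, 6, 8, 11, 14 → queue [12, 13, 5, 6, 8, 11, 14]
Visit 12; enqueue 9, 15 → queue [13, 5, 6, 8, 11, 14, 9, 15]
Visit 13; enqueue 10, 17 → queue [5, 6, 8, 11, 14, 9, 15, 10, 17]
Visit 5; enqueue 16 → queue [6, 8, 11, 14, 9, 15, 10, 17, 16]
Visit 6; enqueue 2 → queue [8, 11, 14, 9, 15, 10, 17, 16, 2]
Visit 8 → queue [11, 14, 9, 15, 10, 17, 16, 2]
Visit 11 → queue [14, 9, 15, 10, 17, 16, 2]
Visit 14; enqueue 1 → queue [9, 15, 10, 17, 16, 2, 1]
Visit 9 → queue [15, 10, 17, 16, 2, 1]
Visit 15; enqueue 7 → queue [10, 17, 16, 2, 1, 7]
Visit 10 → queue [17, 16, 2, 1, 7]
Visit 17 → queue [16, 2, 1, 7]
Visit 16 → queue [2, 1, 7]
Visit 2 → queue [1, 7]
Visit 1 → queue [7]
Visit 7 → queue []

4 -> 3 -> 12 -> 13 -> 5 -> 6 -> 8 -> 11 -> 14 -> 9 -> 15 -> 10 -> 17 -> 16 -> 2 -> 1 -> 7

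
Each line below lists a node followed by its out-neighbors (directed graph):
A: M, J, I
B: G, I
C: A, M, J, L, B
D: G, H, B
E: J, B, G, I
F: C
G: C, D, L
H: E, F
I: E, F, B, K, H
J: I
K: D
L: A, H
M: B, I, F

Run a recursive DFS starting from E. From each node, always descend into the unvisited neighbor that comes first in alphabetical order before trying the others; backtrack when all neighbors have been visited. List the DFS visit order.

Visit E
E → B
B → G
G → C
C → A
A → I
I → F
I → H
I → K
K → D
A → J
A → M
C → L

E, B, G, C, A, I, F, H, K, D, J, M, L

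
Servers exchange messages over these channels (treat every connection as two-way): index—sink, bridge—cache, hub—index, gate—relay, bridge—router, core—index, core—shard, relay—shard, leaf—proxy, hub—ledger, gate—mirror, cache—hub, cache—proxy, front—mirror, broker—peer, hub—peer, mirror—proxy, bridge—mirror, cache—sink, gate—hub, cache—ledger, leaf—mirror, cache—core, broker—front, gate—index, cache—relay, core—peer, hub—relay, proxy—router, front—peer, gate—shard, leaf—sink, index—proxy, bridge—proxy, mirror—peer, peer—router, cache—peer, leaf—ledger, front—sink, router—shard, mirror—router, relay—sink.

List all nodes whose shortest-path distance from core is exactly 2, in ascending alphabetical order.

bridge, broker, front, gate, hub, ledger, mirror, proxy, relay, router, sink

Level 0: core
Level 1: cache, index, peer, shard
Level 2: bridge, broker, front, gate, hub, ledger, mirror, proxy, relay, router, sink
Level 3: leaf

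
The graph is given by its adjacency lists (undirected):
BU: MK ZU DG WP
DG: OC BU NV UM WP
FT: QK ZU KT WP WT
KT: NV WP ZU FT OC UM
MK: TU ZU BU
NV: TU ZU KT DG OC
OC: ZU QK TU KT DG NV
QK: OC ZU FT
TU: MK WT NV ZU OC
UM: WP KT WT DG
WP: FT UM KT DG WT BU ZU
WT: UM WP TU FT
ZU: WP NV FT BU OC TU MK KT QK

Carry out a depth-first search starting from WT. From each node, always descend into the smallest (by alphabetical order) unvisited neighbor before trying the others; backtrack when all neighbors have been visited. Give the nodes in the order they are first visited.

Visit WT
WT → FT
FT → KT
KT → NV
NV → DG
DG → BU
BU → MK
MK → TU
TU → OC
OC → QK
QK → ZU
ZU → WP
WP → UM

WT FT KT NV DG BU MK TU OC QK ZU WP UM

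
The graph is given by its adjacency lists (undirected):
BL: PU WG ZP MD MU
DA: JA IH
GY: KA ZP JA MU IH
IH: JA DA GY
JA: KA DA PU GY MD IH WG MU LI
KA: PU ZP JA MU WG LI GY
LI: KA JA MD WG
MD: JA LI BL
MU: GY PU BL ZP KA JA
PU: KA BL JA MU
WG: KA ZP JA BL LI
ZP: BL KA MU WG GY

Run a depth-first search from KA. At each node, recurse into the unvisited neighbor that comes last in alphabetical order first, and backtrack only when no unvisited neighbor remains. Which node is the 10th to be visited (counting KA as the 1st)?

Visit KA
KA → ZP
ZP → WG
WG → LI
LI → MD
MD → JA
JA → PU
PU → MU
MU → GY
GY → IH
IH → DA
MU → BL

Visit order: KA, ZP, WG, LI, MD, JA, PU, MU, GY, IH, DA, BL

IH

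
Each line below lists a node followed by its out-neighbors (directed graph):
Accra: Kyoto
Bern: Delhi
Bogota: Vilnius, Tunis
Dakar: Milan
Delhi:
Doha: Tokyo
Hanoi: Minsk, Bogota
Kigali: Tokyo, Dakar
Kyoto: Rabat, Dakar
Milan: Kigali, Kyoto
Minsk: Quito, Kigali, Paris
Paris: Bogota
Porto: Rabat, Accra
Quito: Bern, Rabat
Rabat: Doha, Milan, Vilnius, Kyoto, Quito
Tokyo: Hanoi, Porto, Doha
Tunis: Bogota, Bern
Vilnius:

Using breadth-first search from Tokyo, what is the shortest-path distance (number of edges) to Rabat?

Level 0: Tokyo
Level 1: Doha, Hanoi, Porto
Level 2: Accra, Bogota, Minsk, Rabat
Level 3: Kigali, Kyoto, Milan, Paris, Quito, Tunis, Vilnius
Level 4: Bern, Dakar
Level 5: Delhi
Rabat first appears at level 2.

2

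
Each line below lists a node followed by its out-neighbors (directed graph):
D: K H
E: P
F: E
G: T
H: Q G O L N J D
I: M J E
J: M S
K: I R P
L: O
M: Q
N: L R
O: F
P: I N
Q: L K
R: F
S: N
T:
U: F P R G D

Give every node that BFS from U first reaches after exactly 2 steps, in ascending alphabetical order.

E, H, I, K, N, T

Level 0: U
Level 1: D, F, G, P, R
Level 2: E, H, I, K, N, T
Level 3: J, L, M, O, Q
Level 4: S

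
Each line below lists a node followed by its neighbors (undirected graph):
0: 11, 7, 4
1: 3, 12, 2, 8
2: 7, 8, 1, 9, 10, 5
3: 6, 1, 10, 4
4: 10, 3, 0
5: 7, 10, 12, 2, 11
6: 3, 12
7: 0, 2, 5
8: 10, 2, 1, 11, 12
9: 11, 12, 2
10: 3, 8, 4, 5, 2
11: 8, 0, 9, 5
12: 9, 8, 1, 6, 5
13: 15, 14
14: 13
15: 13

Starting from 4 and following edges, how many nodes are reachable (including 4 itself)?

13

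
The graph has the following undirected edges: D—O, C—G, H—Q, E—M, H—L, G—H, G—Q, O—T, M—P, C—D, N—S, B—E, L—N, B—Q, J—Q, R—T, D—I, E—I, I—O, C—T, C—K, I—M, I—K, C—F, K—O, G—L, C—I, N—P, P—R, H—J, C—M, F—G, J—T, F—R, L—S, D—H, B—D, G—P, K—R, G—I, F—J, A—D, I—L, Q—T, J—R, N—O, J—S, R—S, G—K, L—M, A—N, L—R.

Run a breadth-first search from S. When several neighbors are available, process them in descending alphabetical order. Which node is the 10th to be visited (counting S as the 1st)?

O

Visit S; enqueue R, N, L, J → queue [R, N, L, J]
Visit R; enqueue T, P, K, F → queue [N, L, J, T, P, K, F]
Visit N; enqueue O, A → queue [L, J, T, P, K, F, O, A]
Visit L; enqueue M, I, H, G → queue [J, T, P, K, F, O, A, M, I, H, G]
Visit J; enqueue Q → queue [T, P, K, F, O, A, M, I, H, G, Q]
Visit T; enqueue C → queue [P, K, F, O, A, M, I, H, G, Q, C]
Visit P → queue [K, F, O, A, M, I, H, G, Q, C]
Visit K → queue [F, O, A, M, I, H, G, Q, C]
Visit F → queue [O, A, M, I, H, G, Q, C]
Visit O; enqueue D → queue [A, M, I, H, G, Q, C, D]
Visit A → queue [M, I, H, G, Q, C, D]
Visit M; enqueue E → queue [I, H, G, Q, C, D, E]
Visit I → queue [H, G, Q, C, D, E]
Visit H → queue [G, Q, C, D, E]
Visit G → queue [Q, C, D, E]
Visit Q; enqueue B → queue [C, D, E, B]
Visit C → queue [D, E, B]
Visit D → queue [E, B]
Visit E → queue [B]
Visit B → queue []

Visit order: S, R, N, L, J, T, P, K, F, O, A, M, I, H, G, Q, C, D, E, B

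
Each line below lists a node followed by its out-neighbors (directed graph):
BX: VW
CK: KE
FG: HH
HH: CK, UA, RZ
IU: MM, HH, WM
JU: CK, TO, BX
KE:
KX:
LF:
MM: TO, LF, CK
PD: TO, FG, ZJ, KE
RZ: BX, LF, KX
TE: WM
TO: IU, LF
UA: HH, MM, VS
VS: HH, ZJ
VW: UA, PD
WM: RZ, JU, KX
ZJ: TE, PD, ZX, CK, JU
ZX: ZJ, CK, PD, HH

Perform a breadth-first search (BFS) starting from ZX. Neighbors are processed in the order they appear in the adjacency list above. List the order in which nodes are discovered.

Visit ZX; enqueue ZJ, CK, PD, HH → queue [ZJ, CK, PD, HH]
Visit ZJ; enqueue TE, JU → queue [CK, PD, HH, TE, JU]
Visit CK; enqueue KE → queue [PD, HH, TE, JU, KE]
Visit PD; enqueue TO, FG → queue [HH, TE, JU, KE, TO, FG]
Visit HH; enqueue UA, RZ → queue [TE, JU, KE, TO, FG, UA, RZ]
Visit TE; enqueue WM → queue [JU, KE, TO, FG, UA, RZ, WM]
Visit JU; enqueue BX → queue [KE, TO, FG, UA, RZ, WM, BX]
Visit KE → queue [TO, FG, UA, RZ, WM, BX]
Visit TO; enqueue IU, LF → queue [FG, UA, RZ, WM, BX, IU, LF]
Visit FG → queue [UA, RZ, WM, BX, IU, LF]
Visit UA; enqueue MM, VS → queue [RZ, WM, BX, IU, LF, MM, VS]
Visit RZ; enqueue KX → queue [WM, BX, IU, LF, MM, VS, KX]
Visit WM → queue [BX, IU, LF, MM, VS, KX]
Visit BX; enqueue VW → queue [IU, LF, MM, VS, KX, VW]
Visit IU → queue [LF, MM, VS, KX, VW]
Visit LF → queue [MM, VS, KX, VW]
Visit MM → queue [VS, KX, VW]
Visit VS → queue [KX, VW]
Visit KX → queue [VW]
Visit VW → queue []

ZX ZJ CK PD HH TE JU KE TO FG UA RZ WM BX IU LF MM VS KX VW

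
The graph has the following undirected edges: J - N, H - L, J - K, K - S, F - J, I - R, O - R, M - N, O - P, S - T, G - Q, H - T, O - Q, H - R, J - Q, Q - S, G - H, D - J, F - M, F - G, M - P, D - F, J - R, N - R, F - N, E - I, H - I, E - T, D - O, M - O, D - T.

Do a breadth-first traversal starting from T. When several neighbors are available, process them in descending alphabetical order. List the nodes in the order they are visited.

Visit T; enqueue S, H, E, D → queue [S, H, E, D]
Visit S; enqueue Q, K → queue [H, E, D, Q, K]
Visit H; enqueue R, L, I, G → queue [E, D, Q, K, R, L, I, G]
Visit E → queue [D, Q, K, R, L, I, G]
Visit D; enqueue O, J, F → queue [Q, K, R, L, I, G, O, J, F]
Visit Q → queue [K, R, L, I, G, O, J, F]
Visit K → queue [R, L, I, G, O, J, F]
Visit R; enqueue N → queue [L, I, G, O, J, F, N]
Visit L → queue [I, G, O, J, F, N]
Visit I → queue [G, O, J, F, N]
Visit G → queue [O, J, F, N]
Visit O; enqueue P, M → queue [J, F, N, P, M]
Visit J → queue [F, N, P, M]
Visit F → queue [N, P, M]
Visit N → queue [P, M]
Visit P → queue [M]
Visit M → queue []

T → S → H → E → D → Q → K → R → L → I → G → O → J → F → N → P → M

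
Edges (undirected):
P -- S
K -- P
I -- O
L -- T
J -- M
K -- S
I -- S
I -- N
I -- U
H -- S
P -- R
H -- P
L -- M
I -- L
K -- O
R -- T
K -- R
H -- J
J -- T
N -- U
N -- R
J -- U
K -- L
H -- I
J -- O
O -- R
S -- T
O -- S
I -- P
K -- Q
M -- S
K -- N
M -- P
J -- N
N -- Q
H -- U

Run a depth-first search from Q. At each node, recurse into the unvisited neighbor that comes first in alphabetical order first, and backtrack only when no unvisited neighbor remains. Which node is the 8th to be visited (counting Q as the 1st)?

P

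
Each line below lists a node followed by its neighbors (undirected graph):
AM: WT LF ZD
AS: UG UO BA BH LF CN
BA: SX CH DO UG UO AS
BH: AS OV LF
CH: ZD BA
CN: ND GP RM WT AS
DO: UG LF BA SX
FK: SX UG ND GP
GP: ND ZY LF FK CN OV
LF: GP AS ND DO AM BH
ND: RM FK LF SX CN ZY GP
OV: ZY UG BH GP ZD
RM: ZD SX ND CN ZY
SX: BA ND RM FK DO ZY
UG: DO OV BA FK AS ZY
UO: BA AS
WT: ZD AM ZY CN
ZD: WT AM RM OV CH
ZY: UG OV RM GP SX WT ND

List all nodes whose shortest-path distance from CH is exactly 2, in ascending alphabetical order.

AM, AS, DO, OV, RM, SX, UG, UO, WT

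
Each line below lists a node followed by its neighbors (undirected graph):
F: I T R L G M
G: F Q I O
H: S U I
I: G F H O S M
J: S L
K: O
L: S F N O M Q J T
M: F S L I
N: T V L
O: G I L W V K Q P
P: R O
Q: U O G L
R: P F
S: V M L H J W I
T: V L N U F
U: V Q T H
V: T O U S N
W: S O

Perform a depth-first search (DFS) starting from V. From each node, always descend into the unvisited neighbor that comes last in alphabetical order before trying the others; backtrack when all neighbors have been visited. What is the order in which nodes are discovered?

V -> U -> T -> N -> L -> S -> W -> O -> Q -> G -> I -> M -> F -> R -> P -> H -> K -> J

Visit V
V → U
U → T
T → N
N → L
L → S
S → W
W → O
O → Q
Q → G
G → I
I → M
M → F
F → R
R → P
I → H
O → K
S → J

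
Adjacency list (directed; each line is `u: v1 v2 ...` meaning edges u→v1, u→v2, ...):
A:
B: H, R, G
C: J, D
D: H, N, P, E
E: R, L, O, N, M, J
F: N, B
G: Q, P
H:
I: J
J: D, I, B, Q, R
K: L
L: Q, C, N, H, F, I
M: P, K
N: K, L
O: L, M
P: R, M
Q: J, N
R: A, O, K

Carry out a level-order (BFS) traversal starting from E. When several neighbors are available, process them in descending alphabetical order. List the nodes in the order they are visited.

Visit E; enqueue R, O, N, M, L, J → queue [R, O, N, M, L, J]
Visit R; enqueue K, A → queue [O, N, M, L, J, K, A]
Visit O → queue [N, M, L, J, K, A]
Visit N → queue [M, L, J, K, A]
Visit M; enqueue P → queue [L, J, K, A, P]
Visit L; enqueue Q, I, H, F, C → queue [J, K, A, P, Q, I, H, F, C]
Visit J; enqueue D, B → queue [K, A, P, Q, I, H, F, C, D, B]
Visit K → queue [A, P, Q, I, H, F, C, D, B]
Visit A → queue [P, Q, I, H, F, C, D, B]
Visit P → queue [Q, I, H, F, C, D, B]
Visit Q → queue [I, H, F, C, D, B]
Visit I → queue [H, F, C, D, B]
Visit H → queue [F, C, D, B]
Visit F → queue [C, D, B]
Visit C → queue [D, B]
Visit D → queue [B]
Visit B; enqueue G → queue [G]
Visit G → queue []

E, R, O, N, M, L, J, K, A, P, Q, I, H, F, C, D, B, G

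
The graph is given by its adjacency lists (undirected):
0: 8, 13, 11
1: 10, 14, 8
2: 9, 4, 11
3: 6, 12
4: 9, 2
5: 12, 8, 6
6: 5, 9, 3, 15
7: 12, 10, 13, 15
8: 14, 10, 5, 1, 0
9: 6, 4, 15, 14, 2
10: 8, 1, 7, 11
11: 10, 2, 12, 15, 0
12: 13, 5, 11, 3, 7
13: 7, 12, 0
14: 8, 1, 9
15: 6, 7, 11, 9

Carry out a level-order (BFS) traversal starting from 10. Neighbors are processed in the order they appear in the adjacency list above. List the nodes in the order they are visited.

10 8 1 7 11 14 5 0 12 13 15 2 9 6 3 4

Visit 10; enqueue 8, 1, 7, 11 → queue [8, 1, 7, 11]
Visit 8; enqueue 14, 5, 0 → queue [1, 7, 11, 14, 5, 0]
Visit 1 → queue [7, 11, 14, 5, 0]
Visit 7; enqueue 12, 13, 15 → queue [11, 14, 5, 0, 12, 13, 15]
Visit 11; enqueue 2 → queue [14, 5, 0, 12, 13, 15, 2]
Visit 14; enqueue 9 → queue [5, 0, 12, 13, 15, 2, 9]
Visit 5; enqueue 6 → queue [0, 12, 13, 15, 2, 9, 6]
Visit 0 → queue [12, 13, 15, 2, 9, 6]
Visit 12; enqueue 3 → queue [13, 15, 2, 9, 6, 3]
Visit 13 → queue [15, 2, 9, 6, 3]
Visit 15 → queue [2, 9, 6, 3]
Visit 2; enqueue 4 → queue [9, 6, 3, 4]
Visit 9 → queue [6, 3, 4]
Visit 6 → queue [3, 4]
Visit 3 → queue [4]
Visit 4 → queue []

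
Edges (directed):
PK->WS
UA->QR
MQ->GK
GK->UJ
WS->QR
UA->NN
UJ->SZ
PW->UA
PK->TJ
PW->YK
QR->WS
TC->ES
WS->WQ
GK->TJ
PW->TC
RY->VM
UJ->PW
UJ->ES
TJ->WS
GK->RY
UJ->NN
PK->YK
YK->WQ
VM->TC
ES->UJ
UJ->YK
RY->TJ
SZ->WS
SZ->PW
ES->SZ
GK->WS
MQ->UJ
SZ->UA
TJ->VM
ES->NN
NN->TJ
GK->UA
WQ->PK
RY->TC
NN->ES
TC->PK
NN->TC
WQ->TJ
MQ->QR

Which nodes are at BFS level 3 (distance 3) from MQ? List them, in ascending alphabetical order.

Level 0: MQ
Level 1: GK, QR, UJ
Level 2: ES, NN, PW, RY, SZ, TJ, UA, WS, YK
Level 3: TC, VM, WQ
Level 4: PK

TC, VM, WQ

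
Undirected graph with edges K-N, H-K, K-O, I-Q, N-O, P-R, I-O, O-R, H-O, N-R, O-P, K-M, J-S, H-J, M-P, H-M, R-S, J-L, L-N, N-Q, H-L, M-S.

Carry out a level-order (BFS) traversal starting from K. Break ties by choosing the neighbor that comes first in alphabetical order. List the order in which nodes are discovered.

Visit K; enqueue H, M, N, O → queue [H, M, N, O]
Visit H; enqueue J, L → queue [M, N, O, J, L]
Visit M; enqueue P, S → queue [N, O, J, L, P, S]
Visit N; enqueue Q, R → queue [O, J, L, P, S, Q, R]
Visit O; enqueue I → queue [J, L, P, S, Q, R, I]
Visit J → queue [L, P, S, Q, R, I]
Visit L → queue [P, S, Q, R, I]
Visit P → queue [S, Q, R, I]
Visit S → queue [Q, R, I]
Visit Q → queue [R, I]
Visit R → queue [I]
Visit I → queue []

K, H, M, N, O, J, L, P, S, Q, R, I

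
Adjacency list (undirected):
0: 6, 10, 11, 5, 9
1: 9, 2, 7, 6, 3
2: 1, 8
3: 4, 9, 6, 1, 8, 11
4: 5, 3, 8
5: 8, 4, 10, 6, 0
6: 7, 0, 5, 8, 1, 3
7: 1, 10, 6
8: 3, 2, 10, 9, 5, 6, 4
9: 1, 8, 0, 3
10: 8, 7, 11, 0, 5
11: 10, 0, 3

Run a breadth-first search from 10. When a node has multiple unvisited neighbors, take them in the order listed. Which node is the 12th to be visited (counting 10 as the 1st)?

Visit 10; enqueue 8, 7, 11, 0, 5 → queue [8, 7, 11, 0, 5]
Visit 8; enqueue 3, 2, 9, 6, 4 → queue [7, 11, 0, 5, 3, 2, 9, 6, 4]
Visit 7; enqueue 1 → queue [11, 0, 5, 3, 2, 9, 6, 4, 1]
Visit 11 → queue [0, 5, 3, 2, 9, 6, 4, 1]
Visit 0 → queue [5, 3, 2, 9, 6, 4, 1]
Visit 5 → queue [3, 2, 9, 6, 4, 1]
Visit 3 → queue [2, 9, 6, 4, 1]
Visit 2 → queue [9, 6, 4, 1]
Visit 9 → queue [6, 4, 1]
Visit 6 → queue [4, 1]
Visit 4 → queue [1]
Visit 1 → queue []

Visit order: 10, 8, 7, 11, 0, 5, 3, 2, 9, 6, 4, 1

1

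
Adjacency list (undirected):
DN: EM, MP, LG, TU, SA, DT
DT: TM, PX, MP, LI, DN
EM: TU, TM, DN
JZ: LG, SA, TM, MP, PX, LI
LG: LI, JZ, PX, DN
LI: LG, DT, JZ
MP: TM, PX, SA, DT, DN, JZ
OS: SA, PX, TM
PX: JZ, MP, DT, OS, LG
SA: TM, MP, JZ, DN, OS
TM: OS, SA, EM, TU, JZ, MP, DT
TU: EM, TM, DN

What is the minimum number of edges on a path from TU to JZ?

Level 0: TU
Level 1: DN, EM, TM
Level 2: DT, JZ, LG, MP, OS, SA
Level 3: LI, PX
JZ first appears at level 2.

2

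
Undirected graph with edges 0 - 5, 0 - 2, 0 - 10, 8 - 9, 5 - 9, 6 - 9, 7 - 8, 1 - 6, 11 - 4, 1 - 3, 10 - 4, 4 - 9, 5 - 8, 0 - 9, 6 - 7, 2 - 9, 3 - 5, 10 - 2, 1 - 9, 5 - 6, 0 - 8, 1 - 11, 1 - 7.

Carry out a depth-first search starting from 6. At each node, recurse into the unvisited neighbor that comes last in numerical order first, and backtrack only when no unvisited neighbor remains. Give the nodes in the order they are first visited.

6 -> 9 -> 8 -> 7 -> 1 -> 11 -> 4 -> 10 -> 2 -> 0 -> 5 -> 3

Visit 6
6 → 9
9 → 8
8 → 7
7 → 1
1 → 11
11 → 4
4 → 10
10 → 2
2 → 0
0 → 5
5 → 3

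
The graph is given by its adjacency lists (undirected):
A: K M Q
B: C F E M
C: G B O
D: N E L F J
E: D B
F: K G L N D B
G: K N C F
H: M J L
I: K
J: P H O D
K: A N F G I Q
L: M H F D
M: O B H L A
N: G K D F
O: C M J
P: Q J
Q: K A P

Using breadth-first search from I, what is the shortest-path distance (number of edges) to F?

Level 0: I
Level 1: K
Level 2: A, F, G, N, Q
Level 3: B, C, D, L, M, P
Level 4: E, H, J, O
F first appears at level 2.

2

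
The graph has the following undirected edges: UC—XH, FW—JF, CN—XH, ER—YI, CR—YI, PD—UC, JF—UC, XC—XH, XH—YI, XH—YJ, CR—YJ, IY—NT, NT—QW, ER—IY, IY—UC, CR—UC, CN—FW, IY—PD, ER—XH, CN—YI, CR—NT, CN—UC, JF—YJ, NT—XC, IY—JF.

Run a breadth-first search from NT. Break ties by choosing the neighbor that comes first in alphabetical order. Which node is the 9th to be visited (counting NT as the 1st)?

ER

Visit NT; enqueue CR, IY, QW, XC → queue [CR, IY, QW, XC]
Visit CR; enqueue UC, YI, YJ → queue [IY, QW, XC, UC, YI, YJ]
Visit IY; enqueue ER, JF, PD → queue [QW, XC, UC, YI, YJ, ER, JF, PD]
Visit QW → queue [XC, UC, YI, YJ, ER, JF, PD]
Visit XC; enqueue XH → queue [UC, YI, YJ, ER, JF, PD, XH]
Visit UC; enqueue CN → queue [YI, YJ, ER, JF, PD, XH, CN]
Visit YI → queue [YJ, ER, JF, PD, XH, CN]
Visit YJ → queue [ER, JF, PD, XH, CN]
Visit ER → queue [JF, PD, XH, CN]
Visit JF; enqueue FW → queue [PD, XH, CN, FW]
Visit PD → queue [XH, CN, FW]
Visit XH → queue [CN, FW]
Visit CN → queue [FW]
Visit FW → queue []

Visit order: NT, CR, IY, QW, XC, UC, YI, YJ, ER, JF, PD, XH, CN, FW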